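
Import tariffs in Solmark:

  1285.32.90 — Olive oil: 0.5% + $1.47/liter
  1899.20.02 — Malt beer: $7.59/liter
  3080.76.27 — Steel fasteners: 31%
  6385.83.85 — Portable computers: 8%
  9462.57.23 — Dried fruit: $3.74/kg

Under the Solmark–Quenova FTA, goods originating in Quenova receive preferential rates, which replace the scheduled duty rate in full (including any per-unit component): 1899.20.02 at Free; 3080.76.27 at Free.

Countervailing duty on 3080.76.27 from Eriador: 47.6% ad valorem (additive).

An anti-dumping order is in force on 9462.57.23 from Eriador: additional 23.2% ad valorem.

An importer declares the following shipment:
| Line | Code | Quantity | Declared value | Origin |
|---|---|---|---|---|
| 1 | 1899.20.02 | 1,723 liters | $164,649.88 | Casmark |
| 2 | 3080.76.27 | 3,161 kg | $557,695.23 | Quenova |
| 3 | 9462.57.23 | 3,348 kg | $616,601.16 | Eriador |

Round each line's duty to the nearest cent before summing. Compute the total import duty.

$168,650.56

Line 1 (1899.20.02, Casmark, 1,723 liters, $164,649.88):
Base rate for 1899.20.02 is $7.59/liter.
1899.20.02 has an FTA preferential rate, but origin Casmark is not Quenova; base rate stands.
Duty = 1,723 × $7.59 = $13,077.57.
Line 2 (3080.76.27, Quenova, 3,161 kg, $557,695.23):
Base rate for 3080.76.27 is 31%.
Origin Quenova qualifies under the Solmark–Quenova agreement and 3080.76.27 is covered: preferential rate Free applies instead.
The additional-duty order on 3080.76.27 targets Eriador, not Quenova; it does not apply.
Duty = $557,695.23 × 0% = $0.00.
Line 3 (9462.57.23, Eriador, 3,348 kg, $616,601.16):
Base rate for 9462.57.23 is $3.74/kg.
Additional duty on 9462.57.23 from Eriador: +23.2% ad valorem. Applied ad valorem rate = 23.2%.
Duty = $616,601.16 × 23.2% + 3,348 × $3.74 = $155,572.99.
Total = $13,077.57 + $0.00 + $155,572.99 = $168,650.56.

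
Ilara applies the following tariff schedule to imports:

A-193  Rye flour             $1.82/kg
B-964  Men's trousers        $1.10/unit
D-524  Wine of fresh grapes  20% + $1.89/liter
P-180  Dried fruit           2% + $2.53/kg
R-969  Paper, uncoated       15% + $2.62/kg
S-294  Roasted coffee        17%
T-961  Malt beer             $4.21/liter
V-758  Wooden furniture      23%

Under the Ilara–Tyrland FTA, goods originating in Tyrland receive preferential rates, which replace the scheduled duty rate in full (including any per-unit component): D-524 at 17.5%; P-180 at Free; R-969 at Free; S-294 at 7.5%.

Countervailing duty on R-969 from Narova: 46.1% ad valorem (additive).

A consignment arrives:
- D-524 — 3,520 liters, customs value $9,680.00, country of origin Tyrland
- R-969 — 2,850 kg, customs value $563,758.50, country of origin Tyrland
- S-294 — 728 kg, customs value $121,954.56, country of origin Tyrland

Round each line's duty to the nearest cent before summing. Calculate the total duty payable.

$10,840.59

Line 1 (D-524, Tyrland, 3,520 liters, $9,680.00):
Base rate for D-524 is 20% + $1.89/liter.
Origin Tyrland qualifies under the Ilara–Tyrland agreement and D-524 is covered: preferential rate 17.5% applies instead.
Duty = $9,680.00 × 17.5% = $1,694.00.
Line 2 (R-969, Tyrland, 2,850 kg, $563,758.50):
Base rate for R-969 is 15% + $2.62/kg.
Origin Tyrland qualifies under the Ilara–Tyrland agreement and R-969 is covered: preferential rate Free applies instead.
The additional-duty order on R-969 targets Narova, not Tyrland; it does not apply.
Duty = $563,758.50 × 0% = $0.00.
Line 3 (S-294, Tyrland, 728 kg, $121,954.56):
Base rate for S-294 is 17%.
Origin Tyrland qualifies under the Ilara–Tyrland agreement and S-294 is covered: preferential rate 7.5% applies instead.
Duty = $121,954.56 × 7.5% = $9,146.59.
Total = $1,694.00 + $0.00 + $9,146.59 = $10,840.59.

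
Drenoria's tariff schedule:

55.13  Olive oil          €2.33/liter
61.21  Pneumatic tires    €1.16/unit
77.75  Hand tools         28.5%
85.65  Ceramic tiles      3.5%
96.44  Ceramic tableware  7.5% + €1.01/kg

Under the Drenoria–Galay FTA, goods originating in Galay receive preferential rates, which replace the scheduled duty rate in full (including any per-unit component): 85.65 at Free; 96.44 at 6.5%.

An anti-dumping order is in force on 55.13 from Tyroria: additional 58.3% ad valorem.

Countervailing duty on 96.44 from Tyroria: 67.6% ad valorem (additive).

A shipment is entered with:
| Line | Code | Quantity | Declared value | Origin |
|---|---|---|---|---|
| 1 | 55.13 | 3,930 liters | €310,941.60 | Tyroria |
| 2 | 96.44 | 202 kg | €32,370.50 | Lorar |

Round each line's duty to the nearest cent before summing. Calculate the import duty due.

Line 1 (55.13, Tyroria, 3,930 liters, €310,941.60):
Base rate for 55.13 is €2.33/liter.
Additional duty on 55.13 from Tyroria: +58.3% ad valorem. Applied ad valorem rate = 58.3%.
Duty = €310,941.60 × 58.3% + 3,930 × €2.33 = €190,435.85.
Line 2 (96.44, Lorar, 202 kg, €32,370.50):
Base rate for 96.44 is 7.5% + €1.01/kg.
96.44 has an FTA preferential rate, but origin Lorar is not Galay; base rate stands.
The additional-duty order on 96.44 targets Tyroria, not Lorar; it does not apply.
Duty = €32,370.50 × 7.5% + 202 × €1.01 = €2,631.81.
Total = €190,435.85 + €2,631.81 = €193,067.66.

€193,067.66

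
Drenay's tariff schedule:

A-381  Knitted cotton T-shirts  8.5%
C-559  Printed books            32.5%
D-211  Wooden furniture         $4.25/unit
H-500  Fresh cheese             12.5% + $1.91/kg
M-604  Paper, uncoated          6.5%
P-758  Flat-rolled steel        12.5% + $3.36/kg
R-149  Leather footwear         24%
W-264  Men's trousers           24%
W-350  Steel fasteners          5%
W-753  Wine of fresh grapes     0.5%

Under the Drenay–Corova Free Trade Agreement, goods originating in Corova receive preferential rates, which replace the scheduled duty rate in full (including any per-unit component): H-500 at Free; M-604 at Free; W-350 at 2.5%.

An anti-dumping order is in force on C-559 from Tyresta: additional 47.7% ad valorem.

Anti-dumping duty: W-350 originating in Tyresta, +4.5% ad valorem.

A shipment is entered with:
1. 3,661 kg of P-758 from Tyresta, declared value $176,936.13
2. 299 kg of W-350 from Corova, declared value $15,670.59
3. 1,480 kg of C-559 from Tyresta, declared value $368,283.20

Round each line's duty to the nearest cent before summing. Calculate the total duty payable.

$330,172.87

Line 1 (P-758, Tyresta, 3,661 kg, $176,936.13):
Base rate for P-758 is 12.5% + $3.36/kg.
Duty = $176,936.13 × 12.5% + 3,661 × $3.36 = $34,417.98.
Line 2 (W-350, Corova, 299 kg, $15,670.59):
Base rate for W-350 is 5%.
Origin Corova qualifies under the Drenay–Corova agreement and W-350 is covered: preferential rate 2.5% applies instead.
The additional-duty order on W-350 targets Tyresta, not Corova; it does not apply.
Duty = $15,670.59 × 2.5% = $391.76.
Line 3 (C-559, Tyresta, 1,480 kg, $368,283.20):
Base rate for C-559 is 32.5%.
Additional duty on C-559 from Tyresta: +47.7%. Applied ad valorem rate: 32.5% + 47.7% = 80.2%.
Duty = $368,283.20 × 80.2% = $295,363.13.
Total = $34,417.98 + $391.76 + $295,363.13 = $330,172.87.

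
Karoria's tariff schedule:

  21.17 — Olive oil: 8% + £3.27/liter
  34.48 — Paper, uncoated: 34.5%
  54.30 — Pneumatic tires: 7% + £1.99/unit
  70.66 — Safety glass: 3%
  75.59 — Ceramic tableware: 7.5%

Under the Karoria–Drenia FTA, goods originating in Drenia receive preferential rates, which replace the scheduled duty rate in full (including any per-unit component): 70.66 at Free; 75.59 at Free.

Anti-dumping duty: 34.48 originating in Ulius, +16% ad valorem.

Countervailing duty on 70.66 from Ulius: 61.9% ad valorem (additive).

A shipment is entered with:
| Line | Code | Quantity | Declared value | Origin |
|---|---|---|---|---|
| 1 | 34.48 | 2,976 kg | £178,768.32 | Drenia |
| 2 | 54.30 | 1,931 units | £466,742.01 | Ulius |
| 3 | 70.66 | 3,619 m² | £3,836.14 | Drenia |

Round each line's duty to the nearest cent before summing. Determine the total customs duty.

£98,189.70

Line 1 (34.48, Drenia, 2,976 kg, £178,768.32):
Base rate for 34.48 is 34.5%.
Origin Drenia is the FTA partner but 34.48 is not on the preference list; base rate stands.
The additional-duty order on 34.48 targets Ulius, not Drenia; it does not apply.
Duty = £178,768.32 × 34.5% = £61,675.07.
Line 2 (54.30, Ulius, 1,931 units, £466,742.01):
Base rate for 54.30 is 7% + £1.99/unit.
Duty = £466,742.01 × 7% + 1,931 × £1.99 = £36,514.63.
Line 3 (70.66, Drenia, 3,619 m², £3,836.14):
Base rate for 70.66 is 3%.
Origin Drenia qualifies under the Karoria–Drenia agreement and 70.66 is covered: preferential rate Free applies instead.
The additional-duty order on 70.66 targets Ulius, not Drenia; it does not apply.
Duty = £3,836.14 × 0% = £0.00.
Total = £61,675.07 + £36,514.63 + £0.00 = £98,189.70.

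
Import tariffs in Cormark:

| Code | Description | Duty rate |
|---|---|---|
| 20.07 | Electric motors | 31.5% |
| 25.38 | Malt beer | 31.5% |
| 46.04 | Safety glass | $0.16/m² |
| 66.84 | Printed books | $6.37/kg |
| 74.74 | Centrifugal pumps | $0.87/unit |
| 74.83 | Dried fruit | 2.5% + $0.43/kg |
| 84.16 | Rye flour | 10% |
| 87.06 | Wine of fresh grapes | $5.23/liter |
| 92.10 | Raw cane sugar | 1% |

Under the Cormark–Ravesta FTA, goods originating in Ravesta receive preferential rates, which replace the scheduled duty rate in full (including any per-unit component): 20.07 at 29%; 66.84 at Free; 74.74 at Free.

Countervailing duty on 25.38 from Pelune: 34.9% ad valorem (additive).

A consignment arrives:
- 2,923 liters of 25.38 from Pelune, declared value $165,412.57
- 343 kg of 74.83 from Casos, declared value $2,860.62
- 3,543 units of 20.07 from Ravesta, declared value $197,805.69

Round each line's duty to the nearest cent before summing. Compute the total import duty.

Line 1 (25.38, Pelune, 2,923 liters, $165,412.57):
Base rate for 25.38 is 31.5%.
Additional duty on 25.38 from Pelune: +34.9%. Applied ad valorem rate: 31.5% + 34.9% = 66.4%.
Duty = $165,412.57 × 66.4% = $109,833.95.
Line 2 (74.83, Casos, 343 kg, $2,860.62):
Base rate for 74.83 is 2.5% + $0.43/kg.
Duty = $2,860.62 × 2.5% + 343 × $0.43 = $219.01.
Line 3 (20.07, Ravesta, 3,543 units, $197,805.69):
Base rate for 20.07 is 31.5%.
Origin Ravesta qualifies under the Cormark–Ravesta agreement and 20.07 is covered: preferential rate 29% applies instead.
Duty = $197,805.69 × 29% = $57,363.65.
Total = $109,833.95 + $219.01 + $57,363.65 = $167,416.61.

$167,416.61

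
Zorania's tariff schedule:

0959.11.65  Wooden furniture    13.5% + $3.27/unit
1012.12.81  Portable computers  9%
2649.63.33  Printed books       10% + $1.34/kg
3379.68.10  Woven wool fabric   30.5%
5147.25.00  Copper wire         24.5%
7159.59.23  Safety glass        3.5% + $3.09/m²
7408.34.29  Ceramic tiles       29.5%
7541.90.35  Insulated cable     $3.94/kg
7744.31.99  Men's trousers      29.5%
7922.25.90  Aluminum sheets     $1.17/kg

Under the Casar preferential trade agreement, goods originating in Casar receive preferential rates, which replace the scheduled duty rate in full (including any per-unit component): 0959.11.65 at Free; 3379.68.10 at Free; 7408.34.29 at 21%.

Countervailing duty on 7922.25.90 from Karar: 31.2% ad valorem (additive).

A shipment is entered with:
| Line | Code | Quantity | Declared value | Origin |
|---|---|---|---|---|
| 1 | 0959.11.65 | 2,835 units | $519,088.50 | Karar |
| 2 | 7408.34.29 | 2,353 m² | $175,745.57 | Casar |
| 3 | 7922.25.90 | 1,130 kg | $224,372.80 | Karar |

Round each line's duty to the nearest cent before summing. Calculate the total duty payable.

$187,580.38

Line 1 (0959.11.65, Karar, 2,835 units, $519,088.50):
Base rate for 0959.11.65 is 13.5% + $3.27/unit.
0959.11.65 has an FTA preferential rate, but origin Karar is not Casar; base rate stands.
Duty = $519,088.50 × 13.5% + 2,835 × $3.27 = $79,347.40.
Line 2 (7408.34.29, Casar, 2,353 m², $175,745.57):
Base rate for 7408.34.29 is 29.5%.
Origin Casar qualifies under the Zorania–Casar agreement and 7408.34.29 is covered: preferential rate 21% applies instead.
Duty = $175,745.57 × 21% = $36,906.57.
Line 3 (7922.25.90, Karar, 1,130 kg, $224,372.80):
Base rate for 7922.25.90 is $1.17/kg.
Additional duty on 7922.25.90 from Karar: +31.2% ad valorem. Applied ad valorem rate = 31.2%.
Duty = $224,372.80 × 31.2% + 1,130 × $1.17 = $71,326.41.
Total = $79,347.40 + $36,906.57 + $71,326.41 = $187,580.38.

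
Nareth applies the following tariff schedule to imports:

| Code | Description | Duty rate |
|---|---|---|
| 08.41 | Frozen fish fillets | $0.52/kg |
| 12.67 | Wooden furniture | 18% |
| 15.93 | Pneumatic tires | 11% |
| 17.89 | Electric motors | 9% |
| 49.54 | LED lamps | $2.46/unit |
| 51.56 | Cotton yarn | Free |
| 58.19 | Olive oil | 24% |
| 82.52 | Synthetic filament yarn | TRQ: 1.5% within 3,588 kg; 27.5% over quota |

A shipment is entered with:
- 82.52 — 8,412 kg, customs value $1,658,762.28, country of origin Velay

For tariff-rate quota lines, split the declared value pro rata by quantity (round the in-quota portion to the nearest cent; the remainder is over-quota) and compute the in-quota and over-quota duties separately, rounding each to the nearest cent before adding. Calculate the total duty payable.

$272,205.02

Line 1 (82.52, Velay, 8,412 kg, $1,658,762.28):
Code 82.52 is under a tariff-rate quota (threshold 3,588 kg). In-quota: 3,588 kg at 1.5%; over-quota: 4,824 kg at 27.5%.
Pro-rata value split: in-quota = $1,658,762.28 × 3,588/8,412 = $707,517.72; over-quota = $1,658,762.28 − $707,517.72 = $951,244.56.
In-quota duty = $707,517.72 × 1.5% = $10,612.77. Over-quota duty = $951,244.56 × 27.5% = $261,592.25.
Line duty = $10,612.77 + $261,592.25 = $272,205.02.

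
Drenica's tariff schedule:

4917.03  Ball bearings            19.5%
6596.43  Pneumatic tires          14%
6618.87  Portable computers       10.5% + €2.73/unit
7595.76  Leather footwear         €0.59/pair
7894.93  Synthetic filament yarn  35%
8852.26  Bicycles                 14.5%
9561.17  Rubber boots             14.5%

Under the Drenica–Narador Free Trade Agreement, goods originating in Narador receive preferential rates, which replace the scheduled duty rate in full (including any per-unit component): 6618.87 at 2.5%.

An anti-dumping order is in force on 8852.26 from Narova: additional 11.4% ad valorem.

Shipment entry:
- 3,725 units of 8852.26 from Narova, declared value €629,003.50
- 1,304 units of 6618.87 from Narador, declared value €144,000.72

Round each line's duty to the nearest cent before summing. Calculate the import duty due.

Line 1 (8852.26, Narova, 3,725 units, €629,003.50):
Base rate for 8852.26 is 14.5%.
Additional duty on 8852.26 from Narova: +11.4%. Applied ad valorem rate: 14.5% + 11.4% = 25.9%.
Duty = €629,003.50 × 25.9% = €162,911.91.
Line 2 (6618.87, Narador, 1,304 units, €144,000.72):
Base rate for 6618.87 is 10.5% + €2.73/unit.
Origin Narador qualifies under the Drenica–Narador agreement and 6618.87 is covered: preferential rate 2.5% applies instead.
Duty = €144,000.72 × 2.5% = €3,600.02.
Total = €162,911.91 + €3,600.02 = €166,511.93.

€166,511.93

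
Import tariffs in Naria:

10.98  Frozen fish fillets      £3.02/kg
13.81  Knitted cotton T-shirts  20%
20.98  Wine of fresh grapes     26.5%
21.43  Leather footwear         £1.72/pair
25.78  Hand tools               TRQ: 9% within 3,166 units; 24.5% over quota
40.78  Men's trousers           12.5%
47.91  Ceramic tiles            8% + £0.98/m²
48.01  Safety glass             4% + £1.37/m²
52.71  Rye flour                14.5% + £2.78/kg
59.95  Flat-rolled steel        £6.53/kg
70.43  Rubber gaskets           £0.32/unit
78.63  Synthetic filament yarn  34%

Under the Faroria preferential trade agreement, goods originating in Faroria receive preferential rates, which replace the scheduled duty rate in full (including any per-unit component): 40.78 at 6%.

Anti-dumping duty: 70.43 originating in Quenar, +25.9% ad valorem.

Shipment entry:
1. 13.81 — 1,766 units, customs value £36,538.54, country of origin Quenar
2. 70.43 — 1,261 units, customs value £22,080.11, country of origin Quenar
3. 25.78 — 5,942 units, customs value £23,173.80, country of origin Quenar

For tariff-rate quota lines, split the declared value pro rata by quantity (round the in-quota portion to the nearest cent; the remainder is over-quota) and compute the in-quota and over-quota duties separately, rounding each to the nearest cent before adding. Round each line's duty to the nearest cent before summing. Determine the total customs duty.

Line 1 (13.81, Quenar, 1,766 units, £36,538.54):
Base rate for 13.81 is 20%.
Duty = £36,538.54 × 20% = £7,307.71.
Line 2 (70.43, Quenar, 1,261 units, £22,080.11):
Base rate for 70.43 is £0.32/unit.
Additional duty on 70.43 from Quenar: +25.9% ad valorem. Applied ad valorem rate = 25.9%.
Duty = £22,080.11 × 25.9% + 1,261 × £0.32 = £6,122.27.
Line 3 (25.78, Quenar, 5,942 units, £23,173.80):
Code 25.78 is under a tariff-rate quota (threshold 3,166 units). In-quota: 3,166 units at 9%; over-quota: 2,776 units at 24.5%.
Pro-rata value split: in-quota = £23,173.80 × 3,166/5,942 = £12,347.40; over-quota = £23,173.80 − £12,347.40 = £10,826.40.
In-quota duty = £12,347.40 × 9% = £1,111.27. Over-quota duty = £10,826.40 × 24.5% = £2,652.47.
Line duty = £1,111.27 + £2,652.47 = £3,763.74.
Total = £7,307.71 + £6,122.27 + £3,763.74 = £17,193.72.

£17,193.72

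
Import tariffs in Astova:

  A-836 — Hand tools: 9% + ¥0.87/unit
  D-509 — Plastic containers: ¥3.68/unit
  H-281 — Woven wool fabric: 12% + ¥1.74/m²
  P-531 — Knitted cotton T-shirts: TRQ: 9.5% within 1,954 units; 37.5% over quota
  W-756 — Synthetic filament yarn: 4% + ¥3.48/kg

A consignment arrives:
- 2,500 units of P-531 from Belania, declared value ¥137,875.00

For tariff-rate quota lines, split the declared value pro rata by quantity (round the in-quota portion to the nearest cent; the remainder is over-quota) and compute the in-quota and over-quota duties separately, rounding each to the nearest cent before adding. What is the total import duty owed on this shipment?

Line 1 (P-531, Belania, 2,500 units, ¥137,875.00):
Code P-531 is under a tariff-rate quota (threshold 1,954 units). In-quota: 1,954 units at 9.5%; over-quota: 546 units at 37.5%.
Pro-rata value split: in-quota = ¥137,875.00 × 1,954/2,500 = ¥107,763.10; over-quota = ¥137,875.00 − ¥107,763.10 = ¥30,111.90.
In-quota duty = ¥107,763.10 × 9.5% = ¥10,237.49. Over-quota duty = ¥30,111.90 × 37.5% = ¥11,291.96.
Line duty = ¥10,237.49 + ¥11,291.96 = ¥21,529.45.

¥21,529.45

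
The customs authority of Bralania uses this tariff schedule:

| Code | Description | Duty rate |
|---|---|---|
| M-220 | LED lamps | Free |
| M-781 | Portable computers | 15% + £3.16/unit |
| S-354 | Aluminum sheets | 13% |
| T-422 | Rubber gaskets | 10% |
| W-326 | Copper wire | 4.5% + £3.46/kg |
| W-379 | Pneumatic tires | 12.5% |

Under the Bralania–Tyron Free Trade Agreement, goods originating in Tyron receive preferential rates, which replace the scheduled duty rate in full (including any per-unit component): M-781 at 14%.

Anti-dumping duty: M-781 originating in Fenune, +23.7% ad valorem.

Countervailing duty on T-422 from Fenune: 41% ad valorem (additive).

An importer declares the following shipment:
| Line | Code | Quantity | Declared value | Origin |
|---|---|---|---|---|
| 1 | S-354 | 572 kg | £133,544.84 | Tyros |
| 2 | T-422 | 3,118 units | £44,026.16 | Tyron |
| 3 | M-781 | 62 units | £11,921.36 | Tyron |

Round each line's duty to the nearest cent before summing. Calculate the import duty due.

Line 1 (S-354, Tyros, 572 kg, £133,544.84):
Base rate for S-354 is 13%.
Duty = £133,544.84 × 13% = £17,360.83.
Line 2 (T-422, Tyron, 3,118 units, £44,026.16):
Base rate for T-422 is 10%.
Origin Tyron is the FTA partner but T-422 is not on the preference list; base rate stands.
The additional-duty order on T-422 targets Fenune, not Tyron; it does not apply.
Duty = £44,026.16 × 10% = £4,402.62.
Line 3 (M-781, Tyron, 62 units, £11,921.36):
Base rate for M-781 is 15% + £3.16/unit.
Origin Tyron qualifies under the Bralania–Tyron agreement and M-781 is covered: preferential rate 14% applies instead.
The additional-duty order on M-781 targets Fenune, not Tyron; it does not apply.
Duty = £11,921.36 × 14% = £1,668.99.
Total = £17,360.83 + £4,402.62 + £1,668.99 = £23,432.44.

£23,432.44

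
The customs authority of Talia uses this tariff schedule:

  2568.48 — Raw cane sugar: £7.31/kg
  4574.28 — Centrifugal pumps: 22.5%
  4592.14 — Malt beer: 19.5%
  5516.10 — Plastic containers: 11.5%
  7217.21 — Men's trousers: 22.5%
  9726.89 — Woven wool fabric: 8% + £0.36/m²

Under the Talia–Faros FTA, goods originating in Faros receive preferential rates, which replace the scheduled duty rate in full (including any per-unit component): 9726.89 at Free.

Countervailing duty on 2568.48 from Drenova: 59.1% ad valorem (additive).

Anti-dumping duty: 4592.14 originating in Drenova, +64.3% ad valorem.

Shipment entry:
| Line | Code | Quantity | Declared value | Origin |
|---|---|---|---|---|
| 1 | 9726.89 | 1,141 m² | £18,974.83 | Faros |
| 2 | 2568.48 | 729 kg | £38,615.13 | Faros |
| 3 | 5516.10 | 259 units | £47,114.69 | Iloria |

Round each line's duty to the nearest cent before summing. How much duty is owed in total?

Line 1 (9726.89, Faros, 1,141 m², £18,974.83):
Base rate for 9726.89 is 8% + £0.36/m².
Origin Faros qualifies under the Talia–Faros agreement and 9726.89 is covered: preferential rate Free applies instead.
Duty = £18,974.83 × 0% = £0.00.
Line 2 (2568.48, Faros, 729 kg, £38,615.13):
Base rate for 2568.48 is £7.31/kg.
Origin Faros is the FTA partner but 2568.48 is not on the preference list; base rate stands.
The additional-duty order on 2568.48 targets Drenova, not Faros; it does not apply.
Duty = 729 × £7.31 = £5,328.99.
Line 3 (5516.10, Iloria, 259 units, £47,114.69):
Base rate for 5516.10 is 11.5%.
Duty = £47,114.69 × 11.5% = £5,418.19.
Total = £0.00 + £5,328.99 + £5,418.19 = £10,747.18.

£10,747.18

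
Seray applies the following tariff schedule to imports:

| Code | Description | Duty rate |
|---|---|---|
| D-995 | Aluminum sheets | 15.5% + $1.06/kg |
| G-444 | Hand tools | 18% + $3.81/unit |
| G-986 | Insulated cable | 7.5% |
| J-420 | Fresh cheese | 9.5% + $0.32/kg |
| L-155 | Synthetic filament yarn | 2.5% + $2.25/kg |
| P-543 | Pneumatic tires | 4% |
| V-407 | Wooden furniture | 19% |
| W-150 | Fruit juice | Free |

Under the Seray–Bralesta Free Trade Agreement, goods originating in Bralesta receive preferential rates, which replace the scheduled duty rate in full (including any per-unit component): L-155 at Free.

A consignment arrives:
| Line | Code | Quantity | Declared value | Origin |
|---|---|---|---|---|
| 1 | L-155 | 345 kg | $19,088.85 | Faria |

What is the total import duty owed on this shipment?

Line 1 (L-155, Faria, 345 kg, $19,088.85):
Base rate for L-155 is 2.5% + $2.25/kg.
L-155 has an FTA preferential rate, but origin Faria is not Bralesta; base rate stands.
Duty = $19,088.85 × 2.5% + 345 × $2.25 = $1,253.47.

$1,253.47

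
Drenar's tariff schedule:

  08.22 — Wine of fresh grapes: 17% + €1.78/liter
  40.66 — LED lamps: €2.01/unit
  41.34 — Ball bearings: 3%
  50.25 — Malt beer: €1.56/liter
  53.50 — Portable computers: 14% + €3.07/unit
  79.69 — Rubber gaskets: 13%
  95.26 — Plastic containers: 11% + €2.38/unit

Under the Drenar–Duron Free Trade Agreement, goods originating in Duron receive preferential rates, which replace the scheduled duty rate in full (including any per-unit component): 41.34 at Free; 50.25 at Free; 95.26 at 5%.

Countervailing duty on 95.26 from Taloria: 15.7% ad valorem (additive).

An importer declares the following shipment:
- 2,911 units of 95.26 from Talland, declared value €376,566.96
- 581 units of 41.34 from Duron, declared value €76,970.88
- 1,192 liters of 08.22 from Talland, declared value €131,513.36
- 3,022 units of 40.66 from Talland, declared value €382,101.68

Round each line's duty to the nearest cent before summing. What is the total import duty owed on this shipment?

Line 1 (95.26, Talland, 2,911 units, €376,566.96):
Base rate for 95.26 is 11% + €2.38/unit.
95.26 has an FTA preferential rate, but origin Talland is not Duron; base rate stands.
The additional-duty order on 95.26 targets Taloria, not Talland; it does not apply.
Duty = €376,566.96 × 11% + 2,911 × €2.38 = €48,350.55.
Line 2 (41.34, Duron, 581 units, €76,970.88):
Base rate for 41.34 is 3%.
Origin Duron qualifies under the Drenar–Duron agreement and 41.34 is covered: preferential rate Free applies instead.
Duty = €76,970.88 × 0% = €0.00.
Line 3 (08.22, Talland, 1,192 liters, €131,513.36):
Base rate for 08.22 is 17% + €1.78/liter.
Duty = €131,513.36 × 17% + 1,192 × €1.78 = €24,479.03.
Line 4 (40.66, Talland, 3,022 units, €382,101.68):
Base rate for 40.66 is €2.01/unit.
Duty = 3,022 × €2.01 = €6,074.22.
Total = €48,350.55 + €0.00 + €24,479.03 + €6,074.22 = €78,903.80.

€78,903.80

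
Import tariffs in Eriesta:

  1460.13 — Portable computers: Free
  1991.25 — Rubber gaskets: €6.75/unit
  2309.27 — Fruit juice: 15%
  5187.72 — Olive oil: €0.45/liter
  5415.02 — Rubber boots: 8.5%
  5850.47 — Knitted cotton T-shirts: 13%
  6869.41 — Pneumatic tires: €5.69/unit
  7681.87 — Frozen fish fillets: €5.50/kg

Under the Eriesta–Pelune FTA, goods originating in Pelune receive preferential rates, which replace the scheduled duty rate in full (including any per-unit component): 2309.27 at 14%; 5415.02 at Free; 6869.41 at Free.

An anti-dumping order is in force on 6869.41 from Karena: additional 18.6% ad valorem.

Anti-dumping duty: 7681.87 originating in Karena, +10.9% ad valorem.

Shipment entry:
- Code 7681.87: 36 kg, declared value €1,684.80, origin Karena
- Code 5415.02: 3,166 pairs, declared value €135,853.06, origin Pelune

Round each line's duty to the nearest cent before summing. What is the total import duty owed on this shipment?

Line 1 (7681.87, Karena, 36 kg, €1,684.80):
Base rate for 7681.87 is €5.50/kg.
Additional duty on 7681.87 from Karena: +10.9% ad valorem. Applied ad valorem rate = 10.9%.
Duty = €1,684.80 × 10.9% + 36 × €5.50 = €381.64.
Line 2 (5415.02, Pelune, 3,166 pairs, €135,853.06):
Base rate for 5415.02 is 8.5%.
Origin Pelune qualifies under the Eriesta–Pelune agreement and 5415.02 is covered: preferential rate Free applies instead.
Duty = €135,853.06 × 0% = €0.00.
Total = €381.64 + €0.00 = €381.64.

€381.64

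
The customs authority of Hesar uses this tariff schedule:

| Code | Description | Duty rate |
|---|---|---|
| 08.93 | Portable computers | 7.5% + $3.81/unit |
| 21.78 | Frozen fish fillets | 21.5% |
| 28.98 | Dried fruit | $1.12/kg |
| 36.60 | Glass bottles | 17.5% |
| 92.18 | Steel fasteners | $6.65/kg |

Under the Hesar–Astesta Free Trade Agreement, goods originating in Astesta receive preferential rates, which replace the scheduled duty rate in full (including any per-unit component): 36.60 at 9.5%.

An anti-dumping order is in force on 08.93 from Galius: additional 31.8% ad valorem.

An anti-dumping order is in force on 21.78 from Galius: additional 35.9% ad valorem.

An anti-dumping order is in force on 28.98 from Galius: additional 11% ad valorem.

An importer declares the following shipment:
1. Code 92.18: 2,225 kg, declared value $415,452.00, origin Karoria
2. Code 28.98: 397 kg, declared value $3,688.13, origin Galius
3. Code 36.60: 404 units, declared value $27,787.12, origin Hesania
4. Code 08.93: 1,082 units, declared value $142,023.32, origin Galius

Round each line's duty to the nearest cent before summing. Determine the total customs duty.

$80,446.91

Line 1 (92.18, Karoria, 2,225 kg, $415,452.00):
Base rate for 92.18 is $6.65/kg.
Duty = 2,225 × $6.65 = $14,796.25.
Line 2 (28.98, Galius, 397 kg, $3,688.13):
Base rate for 28.98 is $1.12/kg.
Additional duty on 28.98 from Galius: +11% ad valorem. Applied ad valorem rate = 11%.
Duty = $3,688.13 × 11% + 397 × $1.12 = $850.33.
Line 3 (36.60, Hesania, 404 units, $27,787.12):
Base rate for 36.60 is 17.5%.
36.60 has an FTA preferential rate, but origin Hesania is not Astesta; base rate stands.
Duty = $27,787.12 × 17.5% = $4,862.75.
Line 4 (08.93, Galius, 1,082 units, $142,023.32):
Base rate for 08.93 is 7.5% + $3.81/unit.
Additional duty on 08.93 from Galius: +31.8%. Applied ad valorem rate: 7.5% + 31.8% = 39.3%.
Duty = $142,023.32 × 39.3% + 1,082 × $3.81 = $59,937.58.
Total = $14,796.25 + $850.33 + $4,862.75 + $59,937.58 = $80,446.91.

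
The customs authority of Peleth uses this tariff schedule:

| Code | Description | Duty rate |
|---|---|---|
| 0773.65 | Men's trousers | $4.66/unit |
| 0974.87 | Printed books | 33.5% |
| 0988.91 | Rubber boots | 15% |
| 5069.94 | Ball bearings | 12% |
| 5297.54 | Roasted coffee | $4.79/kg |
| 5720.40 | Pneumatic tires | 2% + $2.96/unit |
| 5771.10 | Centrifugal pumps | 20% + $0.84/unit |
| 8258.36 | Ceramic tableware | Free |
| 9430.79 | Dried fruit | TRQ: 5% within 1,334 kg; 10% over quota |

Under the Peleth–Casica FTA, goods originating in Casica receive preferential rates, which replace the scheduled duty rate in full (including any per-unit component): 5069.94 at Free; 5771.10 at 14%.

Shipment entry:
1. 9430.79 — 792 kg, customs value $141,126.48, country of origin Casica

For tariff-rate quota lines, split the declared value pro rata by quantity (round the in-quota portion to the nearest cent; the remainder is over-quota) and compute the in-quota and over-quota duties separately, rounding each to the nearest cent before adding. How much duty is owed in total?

$7,056.32

Line 1 (9430.79, Casica, 792 kg, $141,126.48):
Code 9430.79 is under a tariff-rate quota (threshold 1,334 kg). Quantity 792 kg is within the quota, so the in-quota rate 5% applies to the full value.
Duty = $141,126.48 × 5% = $7,056.32.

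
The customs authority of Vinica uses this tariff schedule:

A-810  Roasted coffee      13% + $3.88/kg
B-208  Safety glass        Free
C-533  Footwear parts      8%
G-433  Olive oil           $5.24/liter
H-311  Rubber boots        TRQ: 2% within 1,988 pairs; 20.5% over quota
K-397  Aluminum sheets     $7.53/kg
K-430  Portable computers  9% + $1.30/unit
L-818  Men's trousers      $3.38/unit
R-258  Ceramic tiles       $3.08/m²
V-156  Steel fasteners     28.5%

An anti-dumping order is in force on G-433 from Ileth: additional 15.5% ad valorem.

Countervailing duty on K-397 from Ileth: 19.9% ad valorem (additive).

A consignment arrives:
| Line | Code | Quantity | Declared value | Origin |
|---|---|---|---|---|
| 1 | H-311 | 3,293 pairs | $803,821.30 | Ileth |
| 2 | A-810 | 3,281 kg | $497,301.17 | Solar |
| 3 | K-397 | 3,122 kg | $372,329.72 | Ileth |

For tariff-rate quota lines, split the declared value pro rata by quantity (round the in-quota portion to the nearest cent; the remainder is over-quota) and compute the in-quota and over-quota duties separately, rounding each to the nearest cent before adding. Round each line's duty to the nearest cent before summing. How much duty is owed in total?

Line 1 (H-311, Ileth, 3,293 pairs, $803,821.30):
Code H-311 is under a tariff-rate quota (threshold 1,988 pairs). In-quota: 1,988 pairs at 2%; over-quota: 1,305 pairs at 20.5%.
Pro-rata value split: in-quota = $803,821.30 × 1,988/3,293 = $485,270.80; over-quota = $803,821.30 − $485,270.80 = $318,550.50.
In-quota duty = $485,270.80 × 2% = $9,705.42. Over-quota duty = $318,550.50 × 20.5% = $65,302.85.
Line duty = $9,705.42 + $65,302.85 = $75,008.27.
Line 2 (A-810, Solar, 3,281 kg, $497,301.17):
Base rate for A-810 is 13% + $3.88/kg.
Duty = $497,301.17 × 13% + 3,281 × $3.88 = $77,379.43.
Line 3 (K-397, Ileth, 3,122 kg, $372,329.72):
Base rate for K-397 is $7.53/kg.
Additional duty on K-397 from Ileth: +19.9% ad valorem. Applied ad valorem rate = 19.9%.
Duty = $372,329.72 × 19.9% + 3,122 × $7.53 = $97,602.27.
Total = $75,008.27 + $77,379.43 + $97,602.27 = $249,989.97.

$249,989.97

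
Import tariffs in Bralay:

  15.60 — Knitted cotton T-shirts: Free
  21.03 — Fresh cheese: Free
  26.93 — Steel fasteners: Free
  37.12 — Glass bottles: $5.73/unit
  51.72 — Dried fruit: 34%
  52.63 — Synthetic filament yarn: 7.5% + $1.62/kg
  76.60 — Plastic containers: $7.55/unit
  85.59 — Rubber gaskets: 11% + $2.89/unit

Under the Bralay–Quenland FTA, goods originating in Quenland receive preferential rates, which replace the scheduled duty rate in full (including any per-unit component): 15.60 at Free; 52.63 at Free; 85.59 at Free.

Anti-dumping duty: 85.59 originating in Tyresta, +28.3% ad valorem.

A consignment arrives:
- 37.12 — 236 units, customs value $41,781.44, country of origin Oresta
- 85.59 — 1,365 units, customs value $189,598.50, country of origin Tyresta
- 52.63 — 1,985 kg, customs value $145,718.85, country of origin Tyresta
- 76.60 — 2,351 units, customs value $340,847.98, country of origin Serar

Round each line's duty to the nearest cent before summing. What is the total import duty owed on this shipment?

$111,704.00

Line 1 (37.12, Oresta, 236 units, $41,781.44):
Base rate for 37.12 is $5.73/unit.
Duty = 236 × $5.73 = $1,352.28.
Line 2 (85.59, Tyresta, 1,365 units, $189,598.50):
Base rate for 85.59 is 11% + $2.89/unit.
85.59 has an FTA preferential rate, but origin Tyresta is not Quenland; base rate stands.
Additional duty on 85.59 from Tyresta: +28.3%. Applied ad valorem rate: 11% + 28.3% = 39.3%.
Duty = $189,598.50 × 39.3% + 1,365 × $2.89 = $78,457.06.
Line 3 (52.63, Tyresta, 1,985 kg, $145,718.85):
Base rate for 52.63 is 7.5% + $1.62/kg.
52.63 has an FTA preferential rate, but origin Tyresta is not Quenland; base rate stands.
Duty = $145,718.85 × 7.5% + 1,985 × $1.62 = $14,144.61.
Line 4 (76.60, Serar, 2,351 units, $340,847.98):
Base rate for 76.60 is $7.55/unit.
Duty = 2,351 × $7.55 = $17,750.05.
Total = $1,352.28 + $78,457.06 + $14,144.61 + $17,750.05 = $111,704.00.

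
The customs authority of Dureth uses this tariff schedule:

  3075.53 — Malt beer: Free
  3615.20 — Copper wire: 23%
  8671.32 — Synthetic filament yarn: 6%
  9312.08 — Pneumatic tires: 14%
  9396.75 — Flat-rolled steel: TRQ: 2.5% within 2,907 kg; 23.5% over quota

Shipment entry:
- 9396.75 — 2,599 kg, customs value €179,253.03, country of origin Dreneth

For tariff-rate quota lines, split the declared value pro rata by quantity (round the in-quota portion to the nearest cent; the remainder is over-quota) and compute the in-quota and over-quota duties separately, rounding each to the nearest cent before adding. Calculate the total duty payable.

€4,481.33

Line 1 (9396.75, Dreneth, 2,599 kg, €179,253.03):
Code 9396.75 is under a tariff-rate quota (threshold 2,907 kg). Quantity 2,599 kg is within the quota, so the in-quota rate 2.5% applies to the full value.
Duty = €179,253.03 × 2.5% = €4,481.33.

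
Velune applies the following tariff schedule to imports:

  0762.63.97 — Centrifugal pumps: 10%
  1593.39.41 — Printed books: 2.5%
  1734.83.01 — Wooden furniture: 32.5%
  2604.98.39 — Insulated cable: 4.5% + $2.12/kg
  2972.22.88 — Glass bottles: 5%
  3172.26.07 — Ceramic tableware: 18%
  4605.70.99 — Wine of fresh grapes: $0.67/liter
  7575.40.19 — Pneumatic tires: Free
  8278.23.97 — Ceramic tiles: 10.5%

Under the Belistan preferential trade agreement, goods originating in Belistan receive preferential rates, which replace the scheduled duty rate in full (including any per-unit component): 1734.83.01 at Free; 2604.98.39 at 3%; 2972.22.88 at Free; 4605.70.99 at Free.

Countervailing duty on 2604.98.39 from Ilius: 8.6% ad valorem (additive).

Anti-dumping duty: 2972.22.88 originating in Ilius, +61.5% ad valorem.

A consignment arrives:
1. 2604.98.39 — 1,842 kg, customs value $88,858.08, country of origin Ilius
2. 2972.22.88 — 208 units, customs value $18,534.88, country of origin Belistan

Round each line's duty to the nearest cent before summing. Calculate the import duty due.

Line 1 (2604.98.39, Ilius, 1,842 kg, $88,858.08):
Base rate for 2604.98.39 is 4.5% + $2.12/kg.
2604.98.39 has an FTA preferential rate, but origin Ilius is not Belistan; base rate stands.
Additional duty on 2604.98.39 from Ilius: +8.6%. Applied ad valorem rate: 4.5% + 8.6% = 13.1%.
Duty = $88,858.08 × 13.1% + 1,842 × $2.12 = $15,545.45.
Line 2 (2972.22.88, Belistan, 208 units, $18,534.88):
Base rate for 2972.22.88 is 5%.
Origin Belistan qualifies under the Velune–Belistan agreement and 2972.22.88 is covered: preferential rate Free applies instead.
The additional-duty order on 2972.22.88 targets Ilius, not Belistan; it does not apply.
Duty = $18,534.88 × 0% = $0.00.
Total = $15,545.45 + $0.00 = $15,545.45.

$15,545.45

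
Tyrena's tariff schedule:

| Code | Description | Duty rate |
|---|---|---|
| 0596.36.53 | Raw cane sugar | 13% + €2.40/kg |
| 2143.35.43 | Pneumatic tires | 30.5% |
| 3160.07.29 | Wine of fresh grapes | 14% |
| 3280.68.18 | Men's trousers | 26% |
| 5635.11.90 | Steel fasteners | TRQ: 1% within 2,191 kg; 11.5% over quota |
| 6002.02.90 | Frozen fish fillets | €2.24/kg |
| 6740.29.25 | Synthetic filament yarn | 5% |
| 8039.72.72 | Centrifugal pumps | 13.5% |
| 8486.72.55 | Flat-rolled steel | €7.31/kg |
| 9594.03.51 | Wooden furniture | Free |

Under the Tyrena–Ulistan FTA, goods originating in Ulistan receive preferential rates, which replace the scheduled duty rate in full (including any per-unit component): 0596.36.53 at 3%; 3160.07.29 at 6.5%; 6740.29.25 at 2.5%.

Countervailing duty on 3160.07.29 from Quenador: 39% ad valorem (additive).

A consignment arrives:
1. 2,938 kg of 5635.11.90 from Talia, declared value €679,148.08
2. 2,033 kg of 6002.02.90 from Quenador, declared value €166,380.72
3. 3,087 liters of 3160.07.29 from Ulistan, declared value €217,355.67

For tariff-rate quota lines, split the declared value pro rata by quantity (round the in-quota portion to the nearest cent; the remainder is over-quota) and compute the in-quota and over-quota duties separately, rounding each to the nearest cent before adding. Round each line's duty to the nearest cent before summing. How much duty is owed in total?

Line 1 (5635.11.90, Talia, 2,938 kg, €679,148.08):
Code 5635.11.90 is under a tariff-rate quota (threshold 2,191 kg). In-quota: 2,191 kg at 1%; over-quota: 747 kg at 11.5%.
Pro-rata value split: in-quota = €679,148.08 × 2,191/2,938 = €506,471.56; over-quota = €679,148.08 − €506,471.56 = €172,676.52.
In-quota duty = €506,471.56 × 1% = €5,064.72. Over-quota duty = €172,676.52 × 11.5% = €19,857.80.
Line duty = €5,064.72 + €19,857.80 = €24,922.52.
Line 2 (6002.02.90, Quenador, 2,033 kg, €166,380.72):
Base rate for 6002.02.90 is €2.24/kg.
Duty = 2,033 × €2.24 = €4,553.92.
Line 3 (3160.07.29, Ulistan, 3,087 liters, €217,355.67):
Base rate for 3160.07.29 is 14%.
Origin Ulistan qualifies under the Tyrena–Ulistan agreement and 3160.07.29 is covered: preferential rate 6.5% applies instead.
The additional-duty order on 3160.07.29 targets Quenador, not Ulistan; it does not apply.
Duty = €217,355.67 × 6.5% = €14,128.12.
Total = €24,922.52 + €4,553.92 + €14,128.12 = €43,604.56.

€43,604.56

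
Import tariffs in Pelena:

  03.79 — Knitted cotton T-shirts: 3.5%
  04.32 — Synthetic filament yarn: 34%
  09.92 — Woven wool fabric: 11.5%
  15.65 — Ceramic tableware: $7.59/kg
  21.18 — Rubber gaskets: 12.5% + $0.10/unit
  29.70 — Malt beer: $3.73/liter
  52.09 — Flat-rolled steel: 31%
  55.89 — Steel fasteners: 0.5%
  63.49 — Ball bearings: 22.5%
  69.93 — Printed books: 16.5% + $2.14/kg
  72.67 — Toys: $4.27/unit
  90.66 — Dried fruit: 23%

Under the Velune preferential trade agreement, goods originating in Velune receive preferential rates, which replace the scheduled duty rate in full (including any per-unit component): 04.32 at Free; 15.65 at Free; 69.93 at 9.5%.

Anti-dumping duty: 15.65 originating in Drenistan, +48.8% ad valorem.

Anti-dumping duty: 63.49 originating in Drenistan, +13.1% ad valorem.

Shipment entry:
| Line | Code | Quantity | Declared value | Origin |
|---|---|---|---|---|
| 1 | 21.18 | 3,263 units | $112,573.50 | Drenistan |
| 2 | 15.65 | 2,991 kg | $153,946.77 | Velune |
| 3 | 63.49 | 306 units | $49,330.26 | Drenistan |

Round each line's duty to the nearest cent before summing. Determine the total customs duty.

$31,959.56

Line 1 (21.18, Drenistan, 3,263 units, $112,573.50):
Base rate for 21.18 is 12.5% + $0.10/unit.
Duty = $112,573.50 × 12.5% + 3,263 × $0.10 = $14,397.99.
Line 2 (15.65, Velune, 2,991 kg, $153,946.77):
Base rate for 15.65 is $7.59/kg.
Origin Velune qualifies under the Pelena–Velune agreement and 15.65 is covered: preferential rate Free applies instead.
The additional-duty order on 15.65 targets Drenistan, not Velune; it does not apply.
Duty = $153,946.77 × 0% = $0.00.
Line 3 (63.49, Drenistan, 306 units, $49,330.26):
Base rate for 63.49 is 22.5%.
Additional duty on 63.49 from Drenistan: +13.1%. Applied ad valorem rate: 22.5% + 13.1% = 35.6%.
Duty = $49,330.26 × 35.6% = $17,561.57.
Total = $14,397.99 + $0.00 + $17,561.57 = $31,959.56.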